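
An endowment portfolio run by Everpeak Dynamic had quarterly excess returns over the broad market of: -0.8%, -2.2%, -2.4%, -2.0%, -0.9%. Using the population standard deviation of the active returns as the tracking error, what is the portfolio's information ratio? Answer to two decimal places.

-2.46

Mean return μ = -8.30 / 5 = -1.6600%
Σ(r − μ)² = (-0.8 − (-1.6600))² + (-2.2 − (-1.6600))² + (-2.4 − (-1.6600))² + … = 2.2720
population σ = √(2.2720 / 5) = √0.4544 = 0.6741%
IR = μ / tracking error = -1.6600 / 0.6741 = -2.4625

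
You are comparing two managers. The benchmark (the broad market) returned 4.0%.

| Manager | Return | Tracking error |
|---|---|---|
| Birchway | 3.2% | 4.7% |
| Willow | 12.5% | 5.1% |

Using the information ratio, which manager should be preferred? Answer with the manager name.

Willow

Birchway: IR = (3.2% − 4.0%) / 4.7% = -0.170
Willow: IR = (12.5% − 4.0%) / 5.1% = 1.667
Highest: Willow (1.667).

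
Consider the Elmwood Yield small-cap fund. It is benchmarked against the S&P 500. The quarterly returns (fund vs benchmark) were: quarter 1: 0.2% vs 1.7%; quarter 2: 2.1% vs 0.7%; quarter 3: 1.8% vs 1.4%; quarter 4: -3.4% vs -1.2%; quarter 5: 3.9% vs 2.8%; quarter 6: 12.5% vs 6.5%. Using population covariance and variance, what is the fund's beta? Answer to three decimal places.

2.004

r̄p = 2.8500%,  r̄m = 1.9833%
Cov = Σ(rp − r̄p)(rm − r̄m) / 6 = 11.1108
Var(rm) = Σ(rm − r̄m)² / 6 = 5.5447
β = Cov / Var = 11.1108 / 5.5447 = 2.0039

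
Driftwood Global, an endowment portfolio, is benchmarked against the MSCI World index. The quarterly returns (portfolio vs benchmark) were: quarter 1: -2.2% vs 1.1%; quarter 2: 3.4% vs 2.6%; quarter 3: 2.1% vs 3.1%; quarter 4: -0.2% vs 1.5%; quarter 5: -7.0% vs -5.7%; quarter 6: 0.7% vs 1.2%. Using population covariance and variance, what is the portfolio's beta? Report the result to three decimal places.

r̄p = -0.5333%,  r̄m = 0.6333%
Cov = Σ(rp − r̄p)(rm − r̄m) / 6 = 9.2328
Var(rm) = Σ(rm − r̄m)² / 6 = 8.5589
β = Cov / Var = 9.2328 / 8.5589 = 1.0787

1.079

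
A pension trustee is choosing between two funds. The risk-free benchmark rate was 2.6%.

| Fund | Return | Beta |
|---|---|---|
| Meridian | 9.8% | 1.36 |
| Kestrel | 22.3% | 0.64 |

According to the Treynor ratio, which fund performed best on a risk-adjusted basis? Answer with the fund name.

Kestrel

Meridian: Treynor = (9.8% − 2.6%) / 1.36 = 5.294
Kestrel: Treynor = (22.3% − 2.6%) / 0.64 = 30.781
Highest: Kestrel (30.781).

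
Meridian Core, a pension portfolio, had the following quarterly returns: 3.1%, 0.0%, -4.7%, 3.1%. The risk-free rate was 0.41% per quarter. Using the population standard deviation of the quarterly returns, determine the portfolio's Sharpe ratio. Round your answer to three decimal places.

-0.011

Mean return r̄ = 1.50 / 4 = 0.3750%
Population σ = √[Σ(r − r̄)² / 4] = √[40.7475 / 4] = √10.1869 = 3.1917%
Sharpe = (r̄ − rf) / σ = (0.3750 − 0.41) / 3.1917 = -0.0350 / 3.1917 = -0.0110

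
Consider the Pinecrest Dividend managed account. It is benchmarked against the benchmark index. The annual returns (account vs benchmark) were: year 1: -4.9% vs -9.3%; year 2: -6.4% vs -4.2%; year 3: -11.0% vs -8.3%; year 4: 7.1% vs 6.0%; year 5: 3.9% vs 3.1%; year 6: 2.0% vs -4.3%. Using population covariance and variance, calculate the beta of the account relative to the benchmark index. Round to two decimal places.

r̄p = -1.5500%,  r̄m = -2.8333%
Cov = Σ(rp − r̄p)(rm − r̄m) / 6 = 30.5817
Var(rm) = Σ(rm − r̄m)² / 6 = 31.4922
β = Cov / Var = 30.5817 / 31.4922 = 0.9711

0.97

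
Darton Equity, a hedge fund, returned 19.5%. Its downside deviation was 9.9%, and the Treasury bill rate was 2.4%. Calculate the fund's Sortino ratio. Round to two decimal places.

1.73

Sortino = (Rp − Rf) / σd = (19.5% − 2.4%) / 9.9% = 17.10% / 9.9% = 1.7273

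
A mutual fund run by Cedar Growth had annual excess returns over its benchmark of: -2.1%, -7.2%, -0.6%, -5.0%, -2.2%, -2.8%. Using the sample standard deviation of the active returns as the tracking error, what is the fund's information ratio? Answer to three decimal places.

-1.394

r̄ = (-2.1 − 7.2 − 0.6 − 5 − 2.2 − 2.8) / 6 = -3.3167%
Σ(r − r̄)² = 28.2883; sample σ = √(28.2883/5) = 2.3786%
IR = r̄ / tracking error = -3.3167 / 2.3786 = -1.3944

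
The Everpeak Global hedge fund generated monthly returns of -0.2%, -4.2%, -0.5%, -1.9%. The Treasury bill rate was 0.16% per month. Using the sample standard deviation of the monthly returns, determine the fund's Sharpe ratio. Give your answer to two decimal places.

-1.02

Mean return μ = -6.80 / 4 = -1.7000%
Σ(r − μ)² = (-0.2 − (-1.7000))² + (-4.2 − (-1.7000))² + (-0.5 − (-1.7000))² + … = 9.9800
sample σ = √(9.9800 / 3) = √3.3267 = 1.8239%
Sharpe = (μ − rf) / σ = (-1.7000 − 0.16) / 1.8239 = -1.8600 / 1.8239 = -1.0198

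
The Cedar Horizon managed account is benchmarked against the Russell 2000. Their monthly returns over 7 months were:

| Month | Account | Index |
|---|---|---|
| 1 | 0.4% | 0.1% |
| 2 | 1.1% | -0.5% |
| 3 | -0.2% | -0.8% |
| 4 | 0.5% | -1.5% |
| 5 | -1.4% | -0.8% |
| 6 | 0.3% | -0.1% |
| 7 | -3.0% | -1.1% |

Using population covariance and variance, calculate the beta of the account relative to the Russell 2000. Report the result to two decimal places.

r̄p = -0.3286%,  r̄m = -0.6714%
Cov = Σ(rp − r̄p)(rm − r̄m) / 7 = 0.2494
Var(rm) = Σ(rm − r̄m)² / 7 = 0.2649
β = Cov / Var = 0.2494 / 0.2649 = 0.9415

0.94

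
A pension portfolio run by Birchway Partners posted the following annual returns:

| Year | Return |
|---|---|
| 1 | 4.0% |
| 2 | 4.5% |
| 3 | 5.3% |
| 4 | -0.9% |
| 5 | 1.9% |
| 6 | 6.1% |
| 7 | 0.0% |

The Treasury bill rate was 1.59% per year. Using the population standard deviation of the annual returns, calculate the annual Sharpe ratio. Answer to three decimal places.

r̄ = (4 + 4.5 + 5.3 − 0.9 + 1.9 + 6.1 + 0) / 7 = 20.90 / 7 = 2.9857%
Population σ = √[Σ(r − r̄)² / 7] = √[43.5686 / 7] = √6.2241 = 2.4948%
Sharpe = (r̄ − rf) / σ = (2.9857 − 1.59) / 2.4948 = 1.3957 / 2.4948 = 0.5594

0.559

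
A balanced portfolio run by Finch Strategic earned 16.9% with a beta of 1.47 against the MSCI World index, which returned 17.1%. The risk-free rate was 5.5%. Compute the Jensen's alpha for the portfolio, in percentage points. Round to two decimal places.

CAPM expected return = Rf + β(Rm − Rf) = 5.5% + 1.47 × (17.1% − 5.5%) = 5.5 + 1.47 × 11.60 = 22.5520%
Jensen's α = Rp − E[R] = 16.9% − 22.5520% = -5.6520

-5.65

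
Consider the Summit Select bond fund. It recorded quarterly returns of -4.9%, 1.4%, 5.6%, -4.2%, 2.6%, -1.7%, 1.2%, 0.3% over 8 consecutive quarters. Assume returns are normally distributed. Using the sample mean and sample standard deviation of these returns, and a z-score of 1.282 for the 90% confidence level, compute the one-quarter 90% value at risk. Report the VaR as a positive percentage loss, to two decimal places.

r̄ = (-4.9 + 1.4 + 5.6 − 4.2 + 2.6 − 1.7 + 1.2 + 0.3) / 8 = 0.30 / 8 = 0.0375%
Sample σ = √[Σ(r − r̄)² / 7] = √[86.1388 / 7] = √12.3055 = 3.5079%
VaR = −(r̄ − z·σ) = −(0.0375 − 1.282 × 3.5079) = −(-4.4596) = 4.4596%

4.46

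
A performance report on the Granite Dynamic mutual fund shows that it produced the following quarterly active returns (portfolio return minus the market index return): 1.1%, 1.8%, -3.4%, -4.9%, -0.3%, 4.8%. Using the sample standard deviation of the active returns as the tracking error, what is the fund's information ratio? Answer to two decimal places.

-0.04

μ = (1.1 + 1.8 − 3.4 − 4.9 − 0.3 + 4.8) / 6 = -0.90 / 6 = -0.1500%
Σ(r − μ)² = 63.0150; sample σ = √(63.0150/5) = 3.5501%
IR = μ / tracking error = -0.1500 / 3.5501 = -0.0423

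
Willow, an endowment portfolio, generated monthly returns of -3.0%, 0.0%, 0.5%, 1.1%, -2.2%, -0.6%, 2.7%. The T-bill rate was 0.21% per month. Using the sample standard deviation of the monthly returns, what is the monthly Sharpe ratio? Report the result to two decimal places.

-0.22

r̄ = (-3 + 0 + 0.5 + 1.1 − 2.2 − 0.6 + 2.7) / 7 = -0.2143%
Σ(r − r̄)² = (-3 − (-0.2143))² + (0 − (-0.2143))² + … = 22.6286
σ = √[22.6286 / 6] = 1.9420%
Sharpe = (r̄ − rf) / σ = (-0.2143 − 0.21) / 1.9420 = -0.4243 / 1.9420 = -0.2185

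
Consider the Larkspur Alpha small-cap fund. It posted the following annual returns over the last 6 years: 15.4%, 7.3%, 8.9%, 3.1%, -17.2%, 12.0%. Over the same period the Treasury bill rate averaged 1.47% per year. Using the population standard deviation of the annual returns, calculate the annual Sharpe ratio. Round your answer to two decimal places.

r̄ = (15.4 + 7.3 + 8.9 + 3.1 − 17.2 + 12) / 6 = 29.50 / 6 = 4.9167%
Σ(r − r̄)² = (15.4 − 4.9167)² + (7.3 − 4.9167)² + … = 674.0683
population σ = √(674.0683 / 6) = √112.3447 = 10.5993%
Sharpe = (r̄ − rf) / σ = (4.9167 − 1.47) / 10.5993 = 3.4467 / 10.5993 = 0.3252

0.33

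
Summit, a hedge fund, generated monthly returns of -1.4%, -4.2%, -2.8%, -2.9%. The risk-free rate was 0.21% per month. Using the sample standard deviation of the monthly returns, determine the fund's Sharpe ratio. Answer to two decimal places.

Mean return r̄ = -11.30 / 4 = -2.8250%
Sample std dev = √[3.9275 / 3] = 1.1442%
Sharpe = (r̄ − rf) / σ = (-2.8250 − 0.21) / 1.1442 = -3.0350 / 1.1442 = -2.6525

-2.65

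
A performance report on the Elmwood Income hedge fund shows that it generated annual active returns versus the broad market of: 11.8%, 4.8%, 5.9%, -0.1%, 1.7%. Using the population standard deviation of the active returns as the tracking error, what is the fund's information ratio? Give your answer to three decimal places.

1.177

μ = (11.8 + 4.8 + 5.9 − 0.1 + 1.7) / 5 = 4.8200%
Σ(r − μ)² = 83.8280; population σ = √(83.8280/5) = 4.0946%
IR = μ / tracking error = 4.8200 / 4.0946 = 1.1772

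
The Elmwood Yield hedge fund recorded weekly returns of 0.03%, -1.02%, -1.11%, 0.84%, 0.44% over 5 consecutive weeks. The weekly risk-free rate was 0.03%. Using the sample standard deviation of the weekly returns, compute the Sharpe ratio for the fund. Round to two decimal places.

-0.22

Mean return r̄ = -0.820 / 5 = -0.1640%
Sample σ = √[Σ(r − r̄)² / 4] = √[3.0381 / 4] = √0.7595 = 0.8715%
Sharpe = (r̄ − rf) / σ = (-0.1640 − 0.03) / 0.8715 = -0.1940 / 0.8715 = -0.2226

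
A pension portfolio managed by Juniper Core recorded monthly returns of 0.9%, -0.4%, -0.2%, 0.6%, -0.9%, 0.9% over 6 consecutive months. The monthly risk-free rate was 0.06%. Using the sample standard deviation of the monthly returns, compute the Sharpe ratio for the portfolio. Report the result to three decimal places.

Mean return r̄ = 0.90 / 6 = 0.1500%
Σ(r − r̄)² = 2.8550; sample σ = √(2.8550/5) = 0.7556%
Sharpe = (r̄ − rf) / σ = (0.1500 − 0.06) / 0.7556 = 0.0900 / 0.7556 = 0.1191

0.119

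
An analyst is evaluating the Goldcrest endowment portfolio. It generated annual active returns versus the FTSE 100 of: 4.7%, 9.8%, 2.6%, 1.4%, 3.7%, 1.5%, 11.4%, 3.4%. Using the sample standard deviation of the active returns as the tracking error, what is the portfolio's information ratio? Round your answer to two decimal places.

1.28

μ = (4.7 + 9.8 + 2.6 + 1.4 + 3.7 + 1.5 + 11.4 + 3.4) / 8 = 4.8125%
Sample std dev = √[99.0288 / 7] = 3.7612%
IR = μ / tracking error = 4.8125 / 3.7612 = 1.2795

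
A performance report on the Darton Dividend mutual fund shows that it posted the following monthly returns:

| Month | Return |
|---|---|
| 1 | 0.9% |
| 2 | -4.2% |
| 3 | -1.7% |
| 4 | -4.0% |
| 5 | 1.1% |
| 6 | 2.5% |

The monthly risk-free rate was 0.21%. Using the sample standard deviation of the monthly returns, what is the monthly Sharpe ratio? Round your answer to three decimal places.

-0.393

r̄ = (0.9 − 4.2 − 1.7 − 4 + 1.1 + 2.5) / 6 = -5.40 / 6 = -0.9000%
Sample σ = √[Σ(r − r̄)² / 5] = √[39.9400 / 5] = √7.9880 = 2.8263%
Sharpe = (r̄ − rf) / σ = (-0.9000 − 0.21) / 2.8263 = -1.1100 / 2.8263 = -0.3927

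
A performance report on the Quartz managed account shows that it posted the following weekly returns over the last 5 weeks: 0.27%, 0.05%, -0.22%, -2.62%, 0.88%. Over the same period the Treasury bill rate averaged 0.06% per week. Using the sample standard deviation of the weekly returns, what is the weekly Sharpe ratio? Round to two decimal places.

Mean return r̄ = -1.640 / 5 = -0.3280%
Σ(r − r̄)² = (0.27 − (-0.3280))² + (0.05 − (-0.3280))² + … = 7.2247
sample σ = √(7.2247 / 4) = √1.8062 = 1.3439%
Sharpe = (r̄ − rf) / σ = (-0.3280 − 0.06) / 1.3439 = -0.3880 / 1.3439 = -0.2887

-0.29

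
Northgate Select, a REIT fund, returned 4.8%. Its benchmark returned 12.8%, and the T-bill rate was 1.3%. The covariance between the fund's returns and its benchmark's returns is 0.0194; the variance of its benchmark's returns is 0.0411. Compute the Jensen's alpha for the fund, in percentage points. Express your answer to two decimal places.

-1.93

β = Cov / Var = 0.0194 / 0.0411 = 0.4720
E[R] = Rf + β(Rm − Rf) = 1.3% + 0.4720 × (12.8% − 1.3%) = 6.7280%
α = Rp − E[R] = 4.8% − 6.7280% = -1.9280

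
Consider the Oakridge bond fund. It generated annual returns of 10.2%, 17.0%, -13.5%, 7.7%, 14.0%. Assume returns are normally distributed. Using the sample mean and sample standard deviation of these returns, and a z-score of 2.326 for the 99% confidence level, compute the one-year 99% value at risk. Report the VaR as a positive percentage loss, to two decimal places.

20.93

r̄ = (10.2 + 17 − 13.5 + 7.7 + 14) / 5 = 35.40 / 5 = 7.0800%
Σ(r − r̄)² = (10.2 − 7.0800)² + (17 − 7.0800)² + … = 579.9480
sample σ = √(579.9480 / 4) = √144.9870 = 12.0411%
VaR = −(r̄ − z·σ) = −(7.0800 − 2.326 × 12.0411) = −(-20.9276) = 20.9276%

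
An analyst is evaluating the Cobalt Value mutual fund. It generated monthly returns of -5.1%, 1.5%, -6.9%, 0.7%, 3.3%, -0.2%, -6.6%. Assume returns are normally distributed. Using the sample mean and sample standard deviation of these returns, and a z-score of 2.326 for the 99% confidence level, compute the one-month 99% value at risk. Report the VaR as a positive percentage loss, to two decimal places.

11.66

μ = (-5.1 + 1.5 − 6.9 + 0.7 + 3.3 − 0.2 − 6.6) / 7 = -13.30 / 7 = -1.9000%
Σ(r − μ)² = 105.5800; sample σ = √(105.5800/6) = 4.1948%
VaR = −(μ − z·σ) = −(-1.9000 − 2.326 × 4.1948) = −(-11.6571) = 11.6571%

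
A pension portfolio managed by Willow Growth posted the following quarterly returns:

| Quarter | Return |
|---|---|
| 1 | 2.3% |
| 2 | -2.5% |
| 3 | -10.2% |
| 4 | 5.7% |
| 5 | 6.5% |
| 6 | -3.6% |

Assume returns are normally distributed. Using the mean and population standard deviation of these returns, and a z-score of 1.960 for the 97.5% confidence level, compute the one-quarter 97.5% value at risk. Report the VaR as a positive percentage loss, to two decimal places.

11.69

μ = (2.3 − 2.5 − 10.2 + 5.7 + 6.5 − 3.6) / 6 = -1.80 / 6 = -0.3000%
Σ(r − μ)² = 202.7400; population σ = √(202.7400/6) = 5.8129%
VaR = −(μ − z·σ) = −(-0.3000 − 1.960 × 5.8129) = −(-11.6933) = 11.6933%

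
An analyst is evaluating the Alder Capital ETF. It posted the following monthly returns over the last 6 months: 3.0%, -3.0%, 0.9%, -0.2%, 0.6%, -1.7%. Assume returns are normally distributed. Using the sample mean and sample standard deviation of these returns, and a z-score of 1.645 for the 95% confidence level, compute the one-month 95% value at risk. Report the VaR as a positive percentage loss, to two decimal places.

Mean return r̄ = -0.40 / 6 = -0.0667%
Sample σ = √[Σ(r − r̄)² / 5] = √[22.0733 / 5] = √4.4147 = 2.1011%
VaR = −(r̄ − z·σ) = −(-0.0667 − 1.645 × 2.1011) = −(-3.5230) = 3.5230%

3.52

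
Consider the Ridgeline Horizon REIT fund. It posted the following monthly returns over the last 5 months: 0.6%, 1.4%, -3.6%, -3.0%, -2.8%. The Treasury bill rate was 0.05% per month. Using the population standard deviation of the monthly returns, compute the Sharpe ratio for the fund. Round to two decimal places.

Mean return r̄ = -7.40 / 5 = -1.4800%
Σ(r − r̄)² = 21.1680; population σ = √(21.1680/5) = 2.0576%
Sharpe = (r̄ − rf) / σ = (-1.4800 − 0.05) / 2.0576 = -1.5300 / 2.0576 = -0.7436

-0.74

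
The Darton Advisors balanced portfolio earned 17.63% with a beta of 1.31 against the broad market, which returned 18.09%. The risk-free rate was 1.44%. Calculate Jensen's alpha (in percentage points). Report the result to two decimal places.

CAPM expected return = Rf + β(Rm − Rf) = 1.44% + 1.31 × (18.09% − 1.44%) = 1.44 + 1.31 × 16.65 = 23.2515%
Jensen's α = Rp − E[R] = 17.63% − 23.2515% = -5.6215

-5.62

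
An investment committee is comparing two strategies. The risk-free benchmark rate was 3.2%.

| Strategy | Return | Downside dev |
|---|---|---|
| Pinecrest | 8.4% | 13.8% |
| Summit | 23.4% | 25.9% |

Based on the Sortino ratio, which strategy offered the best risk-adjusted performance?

Summit

Pinecrest: Sortino ratio = (8.4% − 3.2%) / 13.8% = 0.377
Summit: Sortino ratio = (23.4% − 3.2%) / 25.9% = 0.780
Highest: Summit (0.780).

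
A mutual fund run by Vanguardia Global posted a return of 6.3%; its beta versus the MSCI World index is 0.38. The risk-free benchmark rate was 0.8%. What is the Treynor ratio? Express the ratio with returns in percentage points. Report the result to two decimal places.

14.47

Treynor = (Rp − Rf) / β = (6.3% − 0.8%) / 0.38 = 5.50 / 0.38 = 14.4737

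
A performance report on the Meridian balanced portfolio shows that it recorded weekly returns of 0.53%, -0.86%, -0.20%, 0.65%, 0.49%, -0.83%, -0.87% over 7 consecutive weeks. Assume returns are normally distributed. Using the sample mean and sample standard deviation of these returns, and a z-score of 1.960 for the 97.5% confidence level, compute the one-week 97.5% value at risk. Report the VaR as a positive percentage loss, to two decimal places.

μ = (0.53 − 0.86 − 0.2 + 0.65 + 0.49 − 0.83 − 0.87) / 7 = -0.1557%
Σ(r − μ)² = (0.53 − (-0.1557))² + (-0.86 − (-0.1557))² + (-0.2 − (-0.1557))² + … = 2.9992
σ = √[2.9992 / 6] = 0.7070%
VaR = −(μ − z·σ) = −(-0.1557 − 1.960 × 0.7070) = −(-1.5414) = 1.5414%

1.54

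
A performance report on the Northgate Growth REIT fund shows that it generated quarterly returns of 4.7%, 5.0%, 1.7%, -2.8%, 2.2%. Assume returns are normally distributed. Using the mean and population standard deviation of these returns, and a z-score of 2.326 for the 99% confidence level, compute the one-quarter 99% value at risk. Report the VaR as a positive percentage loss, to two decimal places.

Mean return r̄ = 10.80 / 5 = 2.1600%
Σ(r − r̄)² = 39.3320; population σ = √(39.3320/5) = 2.8047%
VaR = −(r̄ − z·σ) = −(2.1600 − 2.326 × 2.8047) = −(-4.3637) = 4.3637%

4.36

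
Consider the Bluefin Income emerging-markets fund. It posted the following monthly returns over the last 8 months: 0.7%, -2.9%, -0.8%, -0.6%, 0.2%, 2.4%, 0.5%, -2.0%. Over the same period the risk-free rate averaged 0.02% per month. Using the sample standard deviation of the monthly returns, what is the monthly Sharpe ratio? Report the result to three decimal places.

r̄ = (0.7 − 2.9 − 0.8 − 0.6 + 0.2 + 2.4 + 0.5 − 2) / 8 = -0.3125%
Σ(r − r̄)² = 19.1688; sample σ = √(19.1688/7) = 1.6548%
Sharpe = (r̄ − rf) / σ = (-0.3125 − 0.02) / 1.6548 = -0.3325 / 1.6548 = -0.2009

-0.201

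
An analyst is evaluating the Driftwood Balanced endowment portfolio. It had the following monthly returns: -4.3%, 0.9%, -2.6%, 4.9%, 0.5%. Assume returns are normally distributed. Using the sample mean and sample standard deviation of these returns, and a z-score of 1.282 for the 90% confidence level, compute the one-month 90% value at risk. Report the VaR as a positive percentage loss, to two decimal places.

Mean return r̄ = -0.60 / 5 = -0.1200%
Σ(r − r̄)² = (-4.3 − (-0.1200))² + (0.9 − (-0.1200))² + (-2.6 − (-0.1200))² + … = 50.2480
sample σ = √(50.2480 / 4) = √12.5620 = 3.5443%
VaR = −(r̄ − z·σ) = −(-0.1200 − 1.282 × 3.5443) = −(-4.6638) = 4.6638%

4.66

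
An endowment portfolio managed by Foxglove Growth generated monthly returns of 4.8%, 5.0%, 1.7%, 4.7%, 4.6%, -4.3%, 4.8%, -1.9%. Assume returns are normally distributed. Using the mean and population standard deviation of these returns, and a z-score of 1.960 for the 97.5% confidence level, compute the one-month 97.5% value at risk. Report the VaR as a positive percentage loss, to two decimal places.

4.23

μ = (4.8 + 5 + 1.7 + 4.7 + 4.6 − 4.3 + 4.8 − 1.9) / 8 = 2.4250%
Σ(r − μ)² = (4.8 − 2.4250)² + (5 − 2.4250)² + (1.7 − 2.4250)² + … = 92.2750
population σ = √(92.2750 / 8) = √11.5344 = 3.3962%
VaR = −(μ − z·σ) = −(2.4250 − 1.960 × 3.3962) = −(-4.2316) = 4.2316%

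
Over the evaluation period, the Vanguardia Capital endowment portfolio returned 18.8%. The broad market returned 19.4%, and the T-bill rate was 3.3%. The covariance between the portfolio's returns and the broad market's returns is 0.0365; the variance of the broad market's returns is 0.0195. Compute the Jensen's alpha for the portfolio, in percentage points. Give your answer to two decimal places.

β = Cov / Var = 0.0365 / 0.0195 = 1.8718
E[R] = Rf + β(Rm − Rf) = 3.3% + 1.8718 × (19.4% − 3.3%) = 33.4360%
α = Rp − E[R] = 18.8% − 33.4360% = -14.6360

-14.64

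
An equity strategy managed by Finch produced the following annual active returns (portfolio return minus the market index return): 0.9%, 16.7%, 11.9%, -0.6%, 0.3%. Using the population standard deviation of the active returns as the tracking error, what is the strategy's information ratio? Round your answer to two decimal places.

r̄ = (0.9 + 16.7 + 11.9 − 0.6 + 0.3) / 5 = 29.20 / 5 = 5.8400%
Σ(r − r̄)² = (0.9 − 5.8400)² + (16.7 − 5.8400)² + (11.9 − 5.8400)² + … = 251.2320
population σ = √(251.2320 / 5) = √50.2464 = 7.0885%
IR = r̄ / tracking error = 5.8400 / 7.0885 = 0.8239

0.82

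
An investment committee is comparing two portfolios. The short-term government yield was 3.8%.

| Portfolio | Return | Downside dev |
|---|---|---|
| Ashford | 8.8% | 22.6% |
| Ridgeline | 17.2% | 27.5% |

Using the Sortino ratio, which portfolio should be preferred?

Ashford: Sortino ratio = (8.8% − 3.8%) / 22.6% = 0.221
Ridgeline: Sortino ratio = (17.2% − 3.8%) / 27.5% = 0.487
Highest: Ridgeline (0.487).

Ridgeline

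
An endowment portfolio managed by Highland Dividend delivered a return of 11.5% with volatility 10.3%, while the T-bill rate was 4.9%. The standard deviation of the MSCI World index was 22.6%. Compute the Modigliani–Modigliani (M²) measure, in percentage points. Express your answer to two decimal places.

Sharpe = (Rp − Rf) / σp = (11.5% − 4.9%) / 10.3% = 0.6408
M² = Rf + Sharpe × σm = 4.9% + 0.6408 × 22.6% = 19.3821%

19.38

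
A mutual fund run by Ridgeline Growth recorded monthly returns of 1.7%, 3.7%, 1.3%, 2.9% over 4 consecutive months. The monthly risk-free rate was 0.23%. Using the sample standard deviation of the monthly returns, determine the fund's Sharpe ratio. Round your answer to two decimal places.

1.97

μ = (1.7 + 3.7 + 1.3 + 2.9) / 4 = 9.60 / 4 = 2.4000%
Sample σ = √[Σ(r − μ)² / 3] = √[3.6400 / 3] = √1.2133 = 1.1015%
Sharpe = (μ − rf) / σ = (2.4000 − 0.23) / 1.1015 = 2.1700 / 1.1015 = 1.9700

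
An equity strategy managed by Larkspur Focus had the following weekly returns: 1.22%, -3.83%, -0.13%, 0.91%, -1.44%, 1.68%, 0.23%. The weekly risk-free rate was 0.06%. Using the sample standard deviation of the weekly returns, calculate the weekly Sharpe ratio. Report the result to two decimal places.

-0.13

r̄ = (1.22 − 3.83 − 0.13 + 0.91 − 1.44 + 1.68 + 0.23) / 7 = -1.360 / 7 = -0.1943%
Σ(r − r̄)² = (1.22 − (-0.1943))² + (-3.83 − (-0.1943))² + … = 21.6870
sample σ = √(21.6870 / 6) = √3.6145 = 1.9012%
Sharpe = (r̄ − rf) / σ = (-0.1943 − 0.06) / 1.9012 = -0.2543 / 1.9012 = -0.1338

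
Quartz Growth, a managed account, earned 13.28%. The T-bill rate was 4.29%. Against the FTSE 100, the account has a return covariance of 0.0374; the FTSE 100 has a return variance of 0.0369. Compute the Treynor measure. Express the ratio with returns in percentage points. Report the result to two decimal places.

8.87

β = Cov / Var = 0.0374 / 0.0369 = 1.0136
Treynor = (Rp − Rf) / β = (13.28% − 4.29%) / 1.0136 = 8.99 / 1.0136 = 8.8694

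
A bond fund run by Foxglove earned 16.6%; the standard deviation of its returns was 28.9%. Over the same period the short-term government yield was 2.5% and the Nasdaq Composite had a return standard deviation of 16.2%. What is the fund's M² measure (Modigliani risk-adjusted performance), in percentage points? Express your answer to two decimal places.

10.40

Sharpe = (Rp − Rf) / σp = (16.6% − 2.5%) / 28.9% = 0.4879
M² = Rf + Sharpe × σm = 2.5% + 0.4879 × 16.2% = 10.4040%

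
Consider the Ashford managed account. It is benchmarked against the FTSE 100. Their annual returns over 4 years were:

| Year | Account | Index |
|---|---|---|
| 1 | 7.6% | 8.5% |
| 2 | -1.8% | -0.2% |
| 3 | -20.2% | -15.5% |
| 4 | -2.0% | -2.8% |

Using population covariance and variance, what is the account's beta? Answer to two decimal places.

r̄p = -4.1000%,  r̄m = -2.5000%
Cov = Σ(rp − r̄p)(rm − r̄m) / 4 = 85.6650
Var(rm) = Σ(rm − r̄m)² / 4 = 73.8450
β = Cov / Var = 85.6650 / 73.8450 = 1.1601

1.16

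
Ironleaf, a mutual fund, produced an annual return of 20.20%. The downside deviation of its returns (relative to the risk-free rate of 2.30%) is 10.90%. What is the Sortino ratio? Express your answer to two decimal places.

Sortino = (Rp − Rf) / σd = (20.20% − 2.30%) / 10.90% = 17.90% / 10.90% = 1.6422

1.64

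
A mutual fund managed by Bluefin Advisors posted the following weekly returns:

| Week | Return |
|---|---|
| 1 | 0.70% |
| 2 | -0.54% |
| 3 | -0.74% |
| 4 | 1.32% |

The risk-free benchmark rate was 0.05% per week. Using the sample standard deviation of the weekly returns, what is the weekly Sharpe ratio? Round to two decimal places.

0.14

Mean return r̄ = 0.740 / 4 = 0.1850%
Sample σ = √[Σ(r − r̄)² / 3] = √[2.9347 / 3] = √0.9782 = 0.9890%
Sharpe = (r̄ − rf) / σ = (0.1850 − 0.05) / 0.9890 = 0.1350 / 0.9890 = 0.1365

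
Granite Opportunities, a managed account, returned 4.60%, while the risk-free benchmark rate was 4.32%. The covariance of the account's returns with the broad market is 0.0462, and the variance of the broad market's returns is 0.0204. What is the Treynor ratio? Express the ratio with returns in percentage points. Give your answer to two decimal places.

β = Cov / Var = 0.0462 / 0.0204 = 2.2647
Treynor = (Rp − Rf) / β = (4.60% − 4.32%) / 2.2647 = 0.28 / 2.2647 = 0.1236

0.12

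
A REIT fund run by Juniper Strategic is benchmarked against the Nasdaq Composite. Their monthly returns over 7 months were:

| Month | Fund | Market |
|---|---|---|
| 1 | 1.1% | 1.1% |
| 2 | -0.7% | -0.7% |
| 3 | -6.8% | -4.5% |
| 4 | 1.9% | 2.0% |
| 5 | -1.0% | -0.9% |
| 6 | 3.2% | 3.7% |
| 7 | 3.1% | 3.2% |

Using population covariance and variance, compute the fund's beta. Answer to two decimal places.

r̄p = 0.1143%,  r̄m = 0.5571%
Cov = Σ(rp − r̄p)(rm − r̄m) / 7 = 8.3306
Var(rm) = Σ(rm − r̄m)² / 7 = 6.9310
β = Cov / Var = 8.3306 / 6.9310 = 1.2019

1.20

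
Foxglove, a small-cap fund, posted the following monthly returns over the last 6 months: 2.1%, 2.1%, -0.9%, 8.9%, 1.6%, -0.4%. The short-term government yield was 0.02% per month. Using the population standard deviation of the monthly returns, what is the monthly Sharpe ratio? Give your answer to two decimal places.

0.69

Mean return r̄ = 13.40 / 6 = 2.2333%
Population std dev = √[61.6333 / 6] = 3.2050%
Sharpe = (r̄ − rf) / σ = (2.2333 − 0.02) / 3.2050 = 2.2133 / 3.2050 = 0.6906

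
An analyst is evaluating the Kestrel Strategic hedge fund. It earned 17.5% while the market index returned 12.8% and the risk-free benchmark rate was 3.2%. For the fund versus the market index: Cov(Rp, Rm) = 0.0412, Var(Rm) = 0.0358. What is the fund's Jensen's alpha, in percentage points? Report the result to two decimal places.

β = Cov / Var = 0.0412 / 0.0358 = 1.1508
E[R] = Rf + β(Rm − Rf) = 3.2% + 1.1508 × (12.8% − 3.2%) = 14.2477%
α = Rp − E[R] = 17.5% − 14.2477% = 3.2523

3.25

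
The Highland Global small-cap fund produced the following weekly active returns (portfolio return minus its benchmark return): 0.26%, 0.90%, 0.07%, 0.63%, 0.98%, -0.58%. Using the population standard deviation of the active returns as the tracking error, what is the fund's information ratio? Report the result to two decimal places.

μ = (0.26 + 0.9 + 0.07 + 0.63 + 0.98 − 0.58) / 6 = 2.260 / 6 = 0.3767%
Population std dev = √[1.7249 / 6] = 0.5362%
IR = μ / tracking error = 0.3767 / 0.5362 = 0.7025

0.70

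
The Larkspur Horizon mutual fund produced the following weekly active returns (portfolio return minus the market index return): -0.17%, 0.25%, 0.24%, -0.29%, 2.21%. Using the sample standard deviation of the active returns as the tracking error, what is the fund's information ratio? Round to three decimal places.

0.442

μ = (-0.17 + 0.25 + 0.24 − 0.29 + 2.21) / 5 = 2.240 / 5 = 0.4480%
Σ(r − μ)² = 4.1137; sample σ = √(4.1137/4) = 1.0141%
IR = μ / tracking error = 0.4480 / 1.0141 = 0.4418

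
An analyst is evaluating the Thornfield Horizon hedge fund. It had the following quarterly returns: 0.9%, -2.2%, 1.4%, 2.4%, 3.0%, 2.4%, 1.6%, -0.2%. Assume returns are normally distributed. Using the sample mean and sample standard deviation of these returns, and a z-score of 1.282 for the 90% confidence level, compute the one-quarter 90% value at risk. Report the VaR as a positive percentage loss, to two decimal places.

Mean return r̄ = 9.30 / 8 = 1.1625%
Sample σ = √[Σ(r − r̄)² / 7] = √[19.9188 / 7] = √2.8455 = 1.6869%
VaR = −(r̄ − z·σ) = −(1.1625 − 1.282 × 1.6869) = −(-1.0001) = 1.0001%

1.00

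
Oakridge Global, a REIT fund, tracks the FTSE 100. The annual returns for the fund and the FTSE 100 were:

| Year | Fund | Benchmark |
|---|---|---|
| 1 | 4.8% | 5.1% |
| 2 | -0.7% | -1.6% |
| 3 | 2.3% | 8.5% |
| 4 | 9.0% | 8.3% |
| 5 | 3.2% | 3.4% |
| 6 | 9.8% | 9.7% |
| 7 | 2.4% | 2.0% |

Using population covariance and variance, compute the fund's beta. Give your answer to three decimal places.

0.746

r̄p = 4.4000%,  r̄m = 5.0571%
Cov = Σ(rp − r̄p)(rm − r̄m) / 7 = 10.6900
Var(rm) = Σ(rm − r̄m)² / 7 = 14.3339
β = Cov / Var = 10.6900 / 14.3339 = 0.7458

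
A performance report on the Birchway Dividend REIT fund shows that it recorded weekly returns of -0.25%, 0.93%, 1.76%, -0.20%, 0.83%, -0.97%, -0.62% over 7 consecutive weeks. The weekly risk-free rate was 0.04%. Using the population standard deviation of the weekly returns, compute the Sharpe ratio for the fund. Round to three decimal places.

Mean return r̄ = 1.480 / 7 = 0.2114%
Population std dev = √[5.7663 / 7] = 0.9076%
Sharpe = (r̄ − rf) / σ = (0.2114 − 0.04) / 0.9076 = 0.1714 / 0.9076 = 0.1888

0.189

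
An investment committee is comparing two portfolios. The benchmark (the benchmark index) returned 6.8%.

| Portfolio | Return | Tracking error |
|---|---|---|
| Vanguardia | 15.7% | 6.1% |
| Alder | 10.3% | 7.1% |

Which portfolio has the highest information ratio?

Vanguardia

Vanguardia: IR = (15.7% − 6.8%) / 6.1% = 1.459
Alder: IR = (10.3% − 6.8%) / 7.1% = 0.493
Highest: Vanguardia (1.459).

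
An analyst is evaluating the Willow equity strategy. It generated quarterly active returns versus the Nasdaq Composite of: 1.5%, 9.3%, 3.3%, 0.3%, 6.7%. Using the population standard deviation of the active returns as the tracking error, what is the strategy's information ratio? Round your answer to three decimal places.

r̄ = (1.5 + 9.3 + 3.3 + 0.3 + 6.7) / 5 = 4.2200%
Σ(r − r̄)² = (1.5 − 4.2200)² + (9.3 − 4.2200)² + (3.3 − 4.2200)² + … = 55.5680
σ = √[55.5680 / 5] = 3.3337%
IR = r̄ / tracking error = 4.2200 / 3.3337 = 1.2659

1.266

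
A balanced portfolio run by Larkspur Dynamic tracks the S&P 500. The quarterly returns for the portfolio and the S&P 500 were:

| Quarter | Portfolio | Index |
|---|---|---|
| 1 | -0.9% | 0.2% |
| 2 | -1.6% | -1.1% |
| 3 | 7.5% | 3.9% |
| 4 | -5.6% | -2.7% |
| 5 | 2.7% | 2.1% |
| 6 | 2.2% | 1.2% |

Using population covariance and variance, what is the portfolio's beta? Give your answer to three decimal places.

1.883

r̄p = 0.7167%,  r̄m = 0.6000%
Cov = Σ(rp − r̄p)(rm − r̄m) / 6 = 8.6133
Var(rm) = Σ(rm − r̄m)² / 6 = 4.5733
β = Cov / Var = 8.6133 / 4.5733 = 1.8834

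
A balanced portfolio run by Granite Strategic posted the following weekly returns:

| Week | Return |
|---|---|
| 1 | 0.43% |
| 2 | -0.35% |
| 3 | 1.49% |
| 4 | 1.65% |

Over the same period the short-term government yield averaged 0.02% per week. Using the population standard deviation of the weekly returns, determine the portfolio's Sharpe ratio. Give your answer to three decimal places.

0.963

μ = (0.43 − 0.35 + 1.49 + 1.65) / 4 = 0.8050%
Population std dev = √[2.6579 / 4] = 0.8152%
Sharpe = (μ − rf) / σ = (0.8050 − 0.02) / 0.8152 = 0.7850 / 0.8152 = 0.9630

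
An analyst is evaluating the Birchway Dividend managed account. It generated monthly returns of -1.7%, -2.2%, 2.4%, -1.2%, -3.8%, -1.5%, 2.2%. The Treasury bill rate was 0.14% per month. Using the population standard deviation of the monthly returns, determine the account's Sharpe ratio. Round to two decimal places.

-0.46

Mean return r̄ = -5.80 / 7 = -0.8286%
Population σ = √[Σ(r − r̄)² / 7] = √[31.6543 / 7] = √4.5220 = 2.1265%
Sharpe = (r̄ − rf) / σ = (-0.8286 − 0.14) / 2.1265 = -0.9686 / 2.1265 = -0.4555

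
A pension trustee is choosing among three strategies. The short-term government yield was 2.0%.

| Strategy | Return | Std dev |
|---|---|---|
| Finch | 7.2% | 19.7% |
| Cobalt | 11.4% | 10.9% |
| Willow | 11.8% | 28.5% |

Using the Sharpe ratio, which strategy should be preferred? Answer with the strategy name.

Cobalt

Finch: Sharpe ratio = (7.2% − 2.0%) / 19.7% = 0.264
Cobalt: Sharpe ratio = (11.4% − 2.0%) / 10.9% = 0.862
Willow: Sharpe ratio = (11.8% − 2.0%) / 28.5% = 0.344
Highest: Cobalt (0.862).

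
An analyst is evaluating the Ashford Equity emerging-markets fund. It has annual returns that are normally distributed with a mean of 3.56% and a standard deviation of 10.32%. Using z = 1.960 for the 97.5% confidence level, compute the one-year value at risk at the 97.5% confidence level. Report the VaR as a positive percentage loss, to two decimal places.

16.67

VaR (as % loss) = −(μ − z·σ) = −(3.56% − 1.960 × 10.32%) = −(-16.6672%) = 16.6672%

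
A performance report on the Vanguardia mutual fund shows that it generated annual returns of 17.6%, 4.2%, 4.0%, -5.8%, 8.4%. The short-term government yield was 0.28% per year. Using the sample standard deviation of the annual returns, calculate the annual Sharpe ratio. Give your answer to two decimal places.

0.64

Mean return μ = 28.40 / 5 = 5.6800%
Σ(r − μ)² = 286.2880; sample σ = √(286.2880/4) = 8.4600%
Sharpe = (μ − rf) / σ = (5.6800 − 0.28) / 8.4600 = 5.4000 / 8.4600 = 0.6383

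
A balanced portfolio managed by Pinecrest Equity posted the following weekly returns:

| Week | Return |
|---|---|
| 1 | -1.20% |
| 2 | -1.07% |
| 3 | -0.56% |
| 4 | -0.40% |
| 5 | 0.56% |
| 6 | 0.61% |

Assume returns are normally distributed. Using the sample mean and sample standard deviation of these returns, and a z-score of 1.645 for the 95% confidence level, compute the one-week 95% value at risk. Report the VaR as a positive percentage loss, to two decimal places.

r̄ = (-1.2 − 1.07 − 0.56 − 0.4 + 0.56 + 0.61) / 6 = -2.060 / 6 = -0.3433%
Σ(r − r̄)² = (-1.2 − (-0.3433))² + (-1.07 − (-0.3433))² + … = 3.0369
sample σ = √(3.0369 / 5) = √0.6074 = 0.7794%
VaR = −(r̄ − z·σ) = −(-0.3433 − 1.645 × 0.7794) = −(-1.6254) = 1.6254%

1.63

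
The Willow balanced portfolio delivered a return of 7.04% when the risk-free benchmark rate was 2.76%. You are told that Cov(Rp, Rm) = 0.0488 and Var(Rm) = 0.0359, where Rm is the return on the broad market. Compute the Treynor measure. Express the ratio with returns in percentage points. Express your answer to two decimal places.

β = Cov / Var = 0.0488 / 0.0359 = 1.3593
Treynor = (Rp − Rf) / β = (7.04% − 2.76%) / 1.3593 = 4.28 / 1.3593 = 3.1487

3.15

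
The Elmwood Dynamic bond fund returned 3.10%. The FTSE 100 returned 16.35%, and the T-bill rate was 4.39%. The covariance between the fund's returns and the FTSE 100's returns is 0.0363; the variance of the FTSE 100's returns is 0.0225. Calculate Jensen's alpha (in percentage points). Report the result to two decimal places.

β = Cov / Var = 0.0363 / 0.0225 = 1.6133
E[R] = Rf + β(Rm − Rf) = 4.39% + 1.6133 × (16.35% − 4.39%) = 23.6851%
α = Rp − E[R] = 3.10% − 23.6851% = -20.5851

-20.59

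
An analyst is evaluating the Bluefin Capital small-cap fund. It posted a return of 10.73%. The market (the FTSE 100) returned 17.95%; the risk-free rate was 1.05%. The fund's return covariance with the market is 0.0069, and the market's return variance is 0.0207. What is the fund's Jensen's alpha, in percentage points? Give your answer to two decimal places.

β = Cov / Var = 0.0069 / 0.0207 = 0.3333
E[R] = Rf + β(Rm − Rf) = 1.05% + 0.3333 × (17.95% − 1.05%) = 6.6828%
α = Rp − E[R] = 10.73% − 6.6828% = 4.0472

4.05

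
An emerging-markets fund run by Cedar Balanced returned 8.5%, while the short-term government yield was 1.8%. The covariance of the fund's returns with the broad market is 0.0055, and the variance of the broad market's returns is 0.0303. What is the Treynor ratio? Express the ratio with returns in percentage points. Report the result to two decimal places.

β = Cov / Var = 0.0055 / 0.0303 = 0.1815
Treynor = (Rp − Rf) / β = (8.5% − 1.8%) / 0.1815 = 6.70 / 0.1815 = 36.9146

36.91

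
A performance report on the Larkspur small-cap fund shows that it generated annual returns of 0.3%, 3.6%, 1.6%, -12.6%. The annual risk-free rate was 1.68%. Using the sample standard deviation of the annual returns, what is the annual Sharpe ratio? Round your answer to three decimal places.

-0.471

μ = (0.3 + 3.6 + 1.6 − 12.6) / 4 = -7.10 / 4 = -1.7750%
Sample σ = √[Σ(r − μ)² / 3] = √[161.7675 / 3] = √53.9225 = 7.3432%
Sharpe = (μ − rf) / σ = (-1.7750 − 1.68) / 7.3432 = -3.4550 / 7.3432 = -0.4705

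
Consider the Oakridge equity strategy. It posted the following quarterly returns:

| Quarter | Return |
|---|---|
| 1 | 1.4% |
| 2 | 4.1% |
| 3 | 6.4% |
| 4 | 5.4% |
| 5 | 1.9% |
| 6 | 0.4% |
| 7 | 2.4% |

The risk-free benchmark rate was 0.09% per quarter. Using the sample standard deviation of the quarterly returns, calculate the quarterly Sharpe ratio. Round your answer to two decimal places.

r̄ = (1.4 + 4.1 + 6.4 + 5.4 + 1.9 + 0.4 + 2.4) / 7 = 22.00 / 7 = 3.1429%
Σ(r − r̄)² = (1.4 − 3.1429)² + (4.1 − 3.1429)² + … = 29.2771
σ = √[29.2771 / 6] = 2.2090%
Sharpe = (r̄ − rf) / σ = (3.1429 − 0.09) / 2.2090 = 3.0529 / 2.2090 = 1.3820

1.38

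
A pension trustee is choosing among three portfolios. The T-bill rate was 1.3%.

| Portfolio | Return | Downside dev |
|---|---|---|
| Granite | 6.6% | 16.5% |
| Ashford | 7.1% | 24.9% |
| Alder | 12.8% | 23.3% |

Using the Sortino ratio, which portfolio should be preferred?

Granite: Sortino ratio = (6.6% − 1.3%) / 16.5% = 0.321
Ashford: Sortino ratio = (7.1% − 1.3%) / 24.9% = 0.233
Alder: Sortino ratio = (12.8% − 1.3%) / 23.3% = 0.494
Highest: Alder (0.494).

Alder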